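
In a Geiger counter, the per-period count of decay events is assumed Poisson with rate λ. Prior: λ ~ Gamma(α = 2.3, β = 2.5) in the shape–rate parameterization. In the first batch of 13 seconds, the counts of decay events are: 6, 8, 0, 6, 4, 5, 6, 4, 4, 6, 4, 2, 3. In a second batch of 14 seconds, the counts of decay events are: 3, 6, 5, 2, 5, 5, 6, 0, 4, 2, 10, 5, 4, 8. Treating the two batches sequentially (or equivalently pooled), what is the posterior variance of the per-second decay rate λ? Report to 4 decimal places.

0.1440

With a Gamma(shape α, rate β) prior, the Poisson likelihood is conjugate: the posterior is Gamma(α + ΣXᵢ, β + n).
Batch 1: sum of counts S = 58 over n = 13 seconds.
After batch 1: Gamma(α+S, β+n) = Gamma(2.3+58, 2.5+13) = Gamma(60.3, 15.5).
Batch 2: sum of counts S = 65 over n = 14 seconds.
After batch 2: Gamma(α+S, β+n) = Gamma(60.3+65, 15.5+14) = Gamma(125.3, 29.5).
Var = α/β² = 125.3/29.5² = 0.1440.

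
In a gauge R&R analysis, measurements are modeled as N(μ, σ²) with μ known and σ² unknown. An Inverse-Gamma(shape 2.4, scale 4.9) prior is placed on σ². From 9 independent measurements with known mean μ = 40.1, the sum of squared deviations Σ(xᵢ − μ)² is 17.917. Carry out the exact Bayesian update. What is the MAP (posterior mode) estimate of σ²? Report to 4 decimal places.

1.7542

With known mean μ and an Inverse-Gamma(α, β) prior on σ², the Normal likelihood is conjugate: posterior is Inv-Gamma(α + n/2, β + Σ(xᵢ−μ)²/2).
Posterior: Inv-Gamma(2.4 + 9/2, 4.9 + 17.917/2) = Inv-Gamma(6.90, 13.8585).
Mode = β/(α+1) = 13.8585/7.90 = 1.7542.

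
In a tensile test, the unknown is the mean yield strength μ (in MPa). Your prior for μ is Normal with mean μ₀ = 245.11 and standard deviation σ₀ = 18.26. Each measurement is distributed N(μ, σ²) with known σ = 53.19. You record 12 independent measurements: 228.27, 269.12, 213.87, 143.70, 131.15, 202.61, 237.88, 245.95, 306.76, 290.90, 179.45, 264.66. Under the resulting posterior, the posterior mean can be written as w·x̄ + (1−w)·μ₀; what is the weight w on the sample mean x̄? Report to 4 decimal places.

For Normal data with known variance σ², a Normal(μ₀, σ₀²) prior on μ is conjugate. Posterior precision = 1/σ₀² + n/σ²; posterior mean is the precision-weighted average of μ₀ and x̄.
σ₀² = 18.26² = 333.4276, σ² = 53.19² = 2829.1761. Prior precision 1/σ₀² = 1/333.4276; data precision n/σ² = 12/2829.1761.
w = (n/σ²)/(1/σ₀² + n/σ²) = n·σ₀²/(σ² + n·σ₀²) = 12·333.4276/(2829.1761 + 12·333.4276) = 4001.1312/6830.3073 = 0.5858.

0.5858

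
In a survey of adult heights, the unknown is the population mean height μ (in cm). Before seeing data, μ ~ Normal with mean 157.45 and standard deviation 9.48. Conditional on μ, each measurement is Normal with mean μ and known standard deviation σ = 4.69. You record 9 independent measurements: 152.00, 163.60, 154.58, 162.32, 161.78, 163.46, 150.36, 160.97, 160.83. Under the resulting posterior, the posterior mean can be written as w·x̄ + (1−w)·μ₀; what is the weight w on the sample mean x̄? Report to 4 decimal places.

0.9735

For Normal data with known variance σ², a Normal(μ₀, σ₀²) prior on μ is conjugate. Posterior precision = 1/σ₀² + n/σ²; posterior mean is the precision-weighted average of μ₀ and x̄.
σ₀² = 9.48² = 89.8704, σ² = 4.69² = 21.9961. Prior precision 1/σ₀² = 1/89.8704; data precision n/σ² = 9/21.9961.
w = (n/σ²)/(1/σ₀² + n/σ²) = n·σ₀²/(σ² + n·σ₀²) = 9·89.8704/(21.9961 + 9·89.8704) = 808.8336/830.8297 = 0.9735.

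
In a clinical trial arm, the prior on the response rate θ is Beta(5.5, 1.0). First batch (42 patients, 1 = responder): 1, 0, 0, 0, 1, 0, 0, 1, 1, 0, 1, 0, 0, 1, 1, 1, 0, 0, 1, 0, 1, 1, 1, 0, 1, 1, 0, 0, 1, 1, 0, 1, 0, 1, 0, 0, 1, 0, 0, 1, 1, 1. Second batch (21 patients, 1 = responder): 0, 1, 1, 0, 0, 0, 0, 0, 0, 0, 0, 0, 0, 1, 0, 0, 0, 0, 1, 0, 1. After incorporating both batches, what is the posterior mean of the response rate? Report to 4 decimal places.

The Beta prior is conjugate to a Binomial/Bernoulli likelihood; the update adds successes to α and failures to β.
After batch 1: Beta(5.5+22, 1.0+20) = Beta(27.5, 21.0).
After batch 2: Beta(27.5+5, 21.0+16) = Beta(32.5, 37.0).
Posterior mean = α/(α+β) = 32.5/69.5 = 0.4676.

0.4676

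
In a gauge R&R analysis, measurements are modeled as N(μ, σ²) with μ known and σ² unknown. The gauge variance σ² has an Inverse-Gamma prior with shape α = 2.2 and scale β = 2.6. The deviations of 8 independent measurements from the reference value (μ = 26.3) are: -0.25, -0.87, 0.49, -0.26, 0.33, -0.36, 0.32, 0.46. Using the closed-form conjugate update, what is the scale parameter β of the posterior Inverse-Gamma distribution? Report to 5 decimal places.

With known mean μ and an Inverse-Gamma(α, β) prior on σ², the Normal likelihood is conjugate: posterior is Inv-Gamma(α + n/2, β + Σ(xᵢ−μ)²/2).
Σ(xᵢ−μ)² = (-0.25)² + (-0.87)² + (0.49)² + (-0.26)² + (0.33)² + (-0.36)² + (0.32)² + (0.46)² = 1.6796.
Posterior: Inv-Gamma(2.2 + 8/2, 2.6 + 1.6796/2) = Inv-Gamma(6.20, 3.43980).
Posterior β = 3.43980.

3.43980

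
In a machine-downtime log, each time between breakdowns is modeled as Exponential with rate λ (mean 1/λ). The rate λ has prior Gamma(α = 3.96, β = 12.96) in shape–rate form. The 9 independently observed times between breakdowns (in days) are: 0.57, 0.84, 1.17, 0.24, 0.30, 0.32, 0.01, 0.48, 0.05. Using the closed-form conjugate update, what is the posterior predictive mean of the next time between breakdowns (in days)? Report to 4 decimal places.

1.4164

With a Gamma(shape α, rate β) prior on the exponential rate λ, the posterior after n observations with total T = Σxᵢ is Gamma(α+n, β+T).
Sum of observations T = 3.98 days; n = 9.
Posterior: Gamma(3.96+9, 12.96+3.98) = Gamma(12.96, 16.94).
The predictive distribution for the next observation is Lomax; its mean is β/(α−1) = 16.94/11.96 = 1.4164.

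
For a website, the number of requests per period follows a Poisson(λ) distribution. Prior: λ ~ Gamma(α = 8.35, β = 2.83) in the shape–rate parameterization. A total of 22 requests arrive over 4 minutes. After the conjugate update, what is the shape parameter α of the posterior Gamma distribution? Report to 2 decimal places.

With a Gamma(shape α, rate β) prior, the Poisson likelihood is conjugate: the posterior is Gamma(α + ΣXᵢ, β + n).
Posterior: Gamma(α+S, β+n) = Gamma(8.35+22, 2.83+4) = Gamma(30.35, 6.83).
Posterior α = 30.35.

30.35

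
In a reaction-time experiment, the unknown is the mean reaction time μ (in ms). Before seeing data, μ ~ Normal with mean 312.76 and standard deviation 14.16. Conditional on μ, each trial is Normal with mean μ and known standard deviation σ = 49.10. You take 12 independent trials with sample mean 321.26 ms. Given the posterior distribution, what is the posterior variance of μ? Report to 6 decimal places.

For Normal data with known variance σ², a Normal(μ₀, σ₀²) prior on μ is conjugate. Posterior precision = 1/σ₀² + n/σ²; posterior mean is the precision-weighted average of μ₀ and x̄.
σ₀² = 14.16² = 200.5056, σ² = 49.10² = 2410.81; σ² + n·σ₀² = 2410.81 + 12·200.5056 = 4816.8772.
Posterior precision = 1/σ₀² + n/σ² = 1/200.5056 + 12/2410.81 = (σ² + n·σ₀²)/(σ₀²σ²) = 4816.8772/(200.5056·2410.81); posterior variance σₙ² = σ₀²σ²/(σ² + n·σ₀²) = 200.5056·2410.81/4816.8772 = 100.351511.

100.351511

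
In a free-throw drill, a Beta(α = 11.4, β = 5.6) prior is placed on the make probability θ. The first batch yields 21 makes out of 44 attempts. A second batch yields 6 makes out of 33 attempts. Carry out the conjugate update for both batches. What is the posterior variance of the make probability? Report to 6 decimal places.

0.002543

The Beta prior is conjugate to a Binomial/Bernoulli likelihood; the update adds successes to α and failures to β.
After batch 1: Beta(11.4+21, 5.6+23) = Beta(32.4, 28.6).
After batch 2: Beta(32.4+6, 28.6+27) = Beta(38.4, 55.6).
Var = αβ/((α+β)²(α+β+1)) = 38.4·55.6/(94.0²·95.0) = 0.002543.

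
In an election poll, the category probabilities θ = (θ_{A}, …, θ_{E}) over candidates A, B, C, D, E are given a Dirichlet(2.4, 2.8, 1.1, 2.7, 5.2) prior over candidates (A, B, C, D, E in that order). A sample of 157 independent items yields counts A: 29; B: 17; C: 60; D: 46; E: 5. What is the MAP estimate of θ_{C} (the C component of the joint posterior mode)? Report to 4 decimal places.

The Dirichlet prior is conjugate to the Multinomial likelihood: each posterior αⱼ = prior αⱼ + observed count nⱼ.
Posterior concentration: (31.4, 19.8, 61.1, 48.7, 10.2), total = 171.2.
Joint mode component: (α_{C}−1)/(Σα−K) = 60.1/166.2 = 0.3616.

0.3616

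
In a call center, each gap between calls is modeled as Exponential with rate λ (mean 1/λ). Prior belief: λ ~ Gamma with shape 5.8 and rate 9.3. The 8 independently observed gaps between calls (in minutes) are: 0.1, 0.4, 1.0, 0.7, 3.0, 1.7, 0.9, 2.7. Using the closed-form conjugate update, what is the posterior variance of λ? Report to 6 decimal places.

With a Gamma(shape α, rate β) prior on the exponential rate λ, the posterior after n observations with total T = Σxᵢ is Gamma(α+n, β+T).
Sum of observations T = 10.5 minutes; n = 8.
Posterior: Gamma(5.8+8, 9.3+10.5) = Gamma(13.8, 19.8).
Var = α/β² = 0.035200.

0.035200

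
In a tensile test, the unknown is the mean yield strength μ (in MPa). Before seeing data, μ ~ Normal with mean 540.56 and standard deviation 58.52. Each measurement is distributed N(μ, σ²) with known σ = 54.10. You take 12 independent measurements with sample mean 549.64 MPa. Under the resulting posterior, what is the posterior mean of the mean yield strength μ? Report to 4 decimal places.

549.0363

For Normal data with known variance σ², a Normal(μ₀, σ₀²) prior on μ is conjugate. Posterior precision = 1/σ₀² + n/σ²; posterior mean is the precision-weighted average of μ₀ and x̄.
n·x̄ = 12·549.64 = 6595.68.
σ₀² = 58.52² = 3424.5904, σ² = 54.10² = 2926.81; σ² + n·σ₀² = 2926.81 + 12·3424.5904 = 44021.8948.
Posterior mean = (μ₀/σ₀² + n·x̄/σ²)/(1/σ₀² + n/σ²) = (σ²·μ₀ + σ₀²·n·x̄)/(σ² + n·σ₀²) = (2926.81·540.56 + 3424.5904·6595.68)/44021.8948 = 24169618.823072/44021.8948 = 549.0363.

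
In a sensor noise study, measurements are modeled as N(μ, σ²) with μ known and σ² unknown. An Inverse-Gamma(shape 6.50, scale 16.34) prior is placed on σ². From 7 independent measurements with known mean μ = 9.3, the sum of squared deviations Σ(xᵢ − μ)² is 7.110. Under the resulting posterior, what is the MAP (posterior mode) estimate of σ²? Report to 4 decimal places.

1.8086

With known mean μ and an Inverse-Gamma(α, β) prior on σ², the Normal likelihood is conjugate: posterior is Inv-Gamma(α + n/2, β + Σ(xᵢ−μ)²/2).
Posterior: Inv-Gamma(6.50 + 7/2, 16.34 + 7.110/2) = Inv-Gamma(10.00, 19.8950).
Mode = β/(α+1) = 19.8950/11.00 = 1.8086.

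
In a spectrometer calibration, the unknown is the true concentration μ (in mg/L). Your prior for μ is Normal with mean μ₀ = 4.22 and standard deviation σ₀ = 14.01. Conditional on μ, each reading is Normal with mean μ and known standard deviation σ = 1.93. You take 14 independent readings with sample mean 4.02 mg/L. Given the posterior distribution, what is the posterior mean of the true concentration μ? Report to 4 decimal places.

4.0203

For Normal data with known variance σ², a Normal(μ₀, σ₀²) prior on μ is conjugate. Posterior precision = 1/σ₀² + n/σ²; posterior mean is the precision-weighted average of μ₀ and x̄.
n·x̄ = 14·4.02 = 56.28.
σ₀² = 14.01² = 196.2801, σ² = 1.93² = 3.7249; σ² + n·σ₀² = 3.7249 + 14·196.2801 = 2751.6463.
Posterior mean = (μ₀/σ₀² + n·x̄/σ²)/(1/σ₀² + n/σ²) = (σ²·μ₀ + σ₀²·n·x̄)/(σ² + n·σ₀²) = (3.7249·4.22 + 196.2801·56.28)/2751.6463 = 11062.363106/2751.6463 = 4.0203.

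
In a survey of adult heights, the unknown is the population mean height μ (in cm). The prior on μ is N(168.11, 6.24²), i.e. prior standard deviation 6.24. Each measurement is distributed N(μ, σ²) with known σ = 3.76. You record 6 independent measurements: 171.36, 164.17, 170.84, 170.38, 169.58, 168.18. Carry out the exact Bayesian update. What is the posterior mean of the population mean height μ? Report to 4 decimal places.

169.0294

For Normal data with known variance σ², a Normal(μ₀, σ₀²) prior on μ is conjugate. Posterior precision = 1/σ₀² + n/σ²; posterior mean is the precision-weighted average of μ₀ and x̄.
Σxᵢ = 171.36 + 164.17 + 170.84 + 170.38 + 169.58 + 168.18 = 1014.51, so n·x̄ = 1014.51.
σ₀² = 6.24² = 38.9376, σ² = 3.76² = 14.1376; σ² + n·σ₀² = 14.1376 + 6·38.9376 = 247.7632.
Posterior mean = (μ₀/σ₀² + n·x̄/σ²)/(1/σ₀² + n/σ²) = (σ²·μ₀ + σ₀²·n·x̄)/(σ² + n·σ₀²) = (14.1376·168.11 + 38.9376·1014.51)/247.7632 = 41879.256512/247.7632 = 169.0294.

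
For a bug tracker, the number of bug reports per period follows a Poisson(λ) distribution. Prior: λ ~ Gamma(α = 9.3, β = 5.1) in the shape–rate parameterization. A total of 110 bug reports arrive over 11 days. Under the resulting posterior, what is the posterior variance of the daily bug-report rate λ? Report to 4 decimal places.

0.4602

With a Gamma(shape α, rate β) prior, the Poisson likelihood is conjugate: the posterior is Gamma(α + ΣXᵢ, β + n).
Posterior: Gamma(α+S, β+n) = Gamma(9.3+110, 5.1+11) = Gamma(119.3, 16.1).
Var = α/β² = 119.3/16.1² = 0.4602.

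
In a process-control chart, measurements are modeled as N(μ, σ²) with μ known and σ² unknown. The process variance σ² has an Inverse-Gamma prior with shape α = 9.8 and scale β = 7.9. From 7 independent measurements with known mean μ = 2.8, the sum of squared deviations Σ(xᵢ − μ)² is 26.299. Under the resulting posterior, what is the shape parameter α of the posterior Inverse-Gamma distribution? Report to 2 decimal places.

13.30

With known mean μ and an Inverse-Gamma(α, β) prior on σ², the Normal likelihood is conjugate: posterior is Inv-Gamma(α + n/2, β + Σ(xᵢ−μ)²/2).
Posterior: Inv-Gamma(9.8 + 7/2, 7.9 + 26.299/2) = Inv-Gamma(13.30, 21.0495).
Posterior α = 13.30.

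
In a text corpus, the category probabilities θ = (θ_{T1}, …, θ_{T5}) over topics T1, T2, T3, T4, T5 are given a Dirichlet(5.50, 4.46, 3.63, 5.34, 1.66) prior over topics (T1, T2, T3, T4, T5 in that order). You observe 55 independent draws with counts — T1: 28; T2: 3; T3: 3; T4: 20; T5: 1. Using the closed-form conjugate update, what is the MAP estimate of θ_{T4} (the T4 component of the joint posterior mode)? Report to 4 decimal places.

The Dirichlet prior is conjugate to the Multinomial likelihood: each posterior αⱼ = prior αⱼ + observed count nⱼ.
Posterior concentration: (33.50, 7.46, 6.63, 25.34, 2.66), total = 75.59.
Joint mode component: (α_{T4}−1)/(Σα−K) = 24.34/70.59 = 0.3448.

0.3448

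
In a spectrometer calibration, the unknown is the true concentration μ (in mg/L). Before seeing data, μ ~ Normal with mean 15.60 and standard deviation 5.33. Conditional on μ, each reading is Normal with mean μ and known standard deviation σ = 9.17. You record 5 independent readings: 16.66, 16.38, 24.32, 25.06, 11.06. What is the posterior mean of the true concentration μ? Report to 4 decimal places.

17.5447

For Normal data with known variance σ², a Normal(μ₀, σ₀²) prior on μ is conjugate. Posterior precision = 1/σ₀² + n/σ²; posterior mean is the precision-weighted average of μ₀ and x̄.
Σxᵢ = 16.66 + 16.38 + 24.32 + 25.06 + 11.06 = 93.48, so n·x̄ = 93.48.
σ₀² = 5.33² = 28.4089, σ² = 9.17² = 84.0889; σ² + n·σ₀² = 84.0889 + 5·28.4089 = 226.1334.
Posterior mean = (μ₀/σ₀² + n·x̄/σ²)/(1/σ₀² + n/σ²) = (σ²·μ₀ + σ₀²·n·x̄)/(σ² + n·σ₀²) = (84.0889·15.60 + 28.4089·93.48)/226.1334 = 3967.450812/226.1334 = 17.5447.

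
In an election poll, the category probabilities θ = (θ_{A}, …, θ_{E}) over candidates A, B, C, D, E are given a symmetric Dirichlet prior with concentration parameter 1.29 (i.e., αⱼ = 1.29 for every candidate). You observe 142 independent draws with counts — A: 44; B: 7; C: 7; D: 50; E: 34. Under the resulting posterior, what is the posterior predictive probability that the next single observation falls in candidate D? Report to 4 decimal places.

0.3455

The Dirichlet prior is conjugate to the Multinomial likelihood: each posterior αⱼ = prior αⱼ + observed count nⱼ.
Posterior concentration: (45.29, 8.29, 8.29, 51.29, 35.29), total = 148.45.
P(next = D | data) = α_{D}/Σα = 0.3455.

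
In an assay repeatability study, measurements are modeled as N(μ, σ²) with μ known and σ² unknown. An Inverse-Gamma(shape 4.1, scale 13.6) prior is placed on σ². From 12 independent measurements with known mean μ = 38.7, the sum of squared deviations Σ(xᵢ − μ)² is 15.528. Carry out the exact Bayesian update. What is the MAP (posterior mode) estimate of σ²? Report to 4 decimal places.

With known mean μ and an Inverse-Gamma(α, β) prior on σ², the Normal likelihood is conjugate: posterior is Inv-Gamma(α + n/2, β + Σ(xᵢ−μ)²/2).
Posterior: Inv-Gamma(4.1 + 12/2, 13.6 + 15.528/2) = Inv-Gamma(10.10, 21.3640).
Mode = β/(α+1) = 21.3640/11.10 = 1.9247.

1.9247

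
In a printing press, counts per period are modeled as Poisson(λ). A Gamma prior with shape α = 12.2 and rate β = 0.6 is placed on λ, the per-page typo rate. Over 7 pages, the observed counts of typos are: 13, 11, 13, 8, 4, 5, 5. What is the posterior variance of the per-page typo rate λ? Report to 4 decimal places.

1.2327

With a Gamma(shape α, rate β) prior, the Poisson likelihood is conjugate: the posterior is Gamma(α + ΣXᵢ, β + n).
Sum of counts S = 59 over n = 7 pages.
Posterior: Gamma(α+S, β+n) = Gamma(12.2+59, 0.6+7) = Gamma(71.2, 7.6).
Var = α/β² = 71.2/7.6² = 1.2327.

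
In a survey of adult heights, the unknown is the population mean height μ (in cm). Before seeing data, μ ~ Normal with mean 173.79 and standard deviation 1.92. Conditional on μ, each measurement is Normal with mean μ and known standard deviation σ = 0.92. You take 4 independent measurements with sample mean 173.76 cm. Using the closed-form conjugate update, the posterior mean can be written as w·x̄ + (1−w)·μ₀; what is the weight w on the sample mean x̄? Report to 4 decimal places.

For Normal data with known variance σ², a Normal(μ₀, σ₀²) prior on μ is conjugate. Posterior precision = 1/σ₀² + n/σ²; posterior mean is the precision-weighted average of μ₀ and x̄.
σ₀² = 1.92² = 3.6864, σ² = 0.92² = 0.8464. Prior precision 1/σ₀² = 1/3.6864; data precision n/σ² = 4/0.8464.
w = (n/σ²)/(1/σ₀² + n/σ²) = n·σ₀²/(σ² + n·σ₀²) = 4·3.6864/(0.8464 + 4·3.6864) = 14.7456/15.592 = 0.9457.

0.9457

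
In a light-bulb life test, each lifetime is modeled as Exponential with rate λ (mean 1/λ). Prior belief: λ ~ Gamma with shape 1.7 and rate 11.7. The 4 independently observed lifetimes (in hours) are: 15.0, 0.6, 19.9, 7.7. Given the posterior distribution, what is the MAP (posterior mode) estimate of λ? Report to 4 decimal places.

With a Gamma(shape α, rate β) prior on the exponential rate λ, the posterior after n observations with total T = Σxᵢ is Gamma(α+n, β+T).
Sum of observations T = 43.2 hours; n = 4.
Posterior: Gamma(1.7+4, 11.7+43.2) = Gamma(5.7, 54.9).
Mode = (α−1)/β = 0.0856.

0.0856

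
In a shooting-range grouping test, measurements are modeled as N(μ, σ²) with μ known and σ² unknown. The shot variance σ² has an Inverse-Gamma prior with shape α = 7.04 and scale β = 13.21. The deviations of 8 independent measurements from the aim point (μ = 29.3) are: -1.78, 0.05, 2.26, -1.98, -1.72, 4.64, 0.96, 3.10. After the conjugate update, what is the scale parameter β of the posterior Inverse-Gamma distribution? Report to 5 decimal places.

36.81925

With known mean μ and an Inverse-Gamma(α, β) prior on σ², the Normal likelihood is conjugate: posterior is Inv-Gamma(α + n/2, β + Σ(xᵢ−μ)²/2).
Σ(xᵢ−μ)² = (-1.78)² + (0.05)² + (2.26)² + (-1.98)² + (-1.72)² + (4.64)² + (0.96)² + (3.10)² = 47.2185.
Posterior: Inv-Gamma(7.04 + 8/2, 13.21 + 47.2185/2) = Inv-Gamma(11.04, 36.81925).
Posterior β = 36.81925.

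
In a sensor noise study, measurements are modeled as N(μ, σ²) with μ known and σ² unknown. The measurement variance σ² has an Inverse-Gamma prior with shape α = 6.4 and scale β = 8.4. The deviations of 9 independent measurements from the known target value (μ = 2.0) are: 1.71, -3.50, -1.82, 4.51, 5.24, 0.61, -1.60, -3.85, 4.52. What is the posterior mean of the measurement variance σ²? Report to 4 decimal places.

6.1247

With known mean μ and an Inverse-Gamma(α, β) prior on σ², the Normal likelihood is conjugate: posterior is Inv-Gamma(α + n/2, β + Σ(xᵢ−μ)²/2).
Σ(xᵢ−μ)² = (1.71)² + (-3.50)² + (-1.82)² + (4.51)² + (5.24)² + (0.61)² + (-1.60)² + (-3.85)² + (4.52)² = 104.4692.
Posterior: Inv-Gamma(6.4 + 9/2, 8.4 + 104.4692/2) = Inv-Gamma(10.90, 60.63460).
E[σ²|data] = β/(α−1) = 60.63460/9.90 = 6.1247.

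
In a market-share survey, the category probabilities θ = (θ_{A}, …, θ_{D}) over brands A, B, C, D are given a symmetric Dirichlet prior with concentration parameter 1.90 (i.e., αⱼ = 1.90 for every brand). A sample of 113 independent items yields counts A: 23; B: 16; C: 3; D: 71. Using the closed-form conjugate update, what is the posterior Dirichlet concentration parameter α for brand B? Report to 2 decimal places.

17.90

The Dirichlet prior is conjugate to the Multinomial likelihood: each posterior αⱼ = prior αⱼ + observed count nⱼ.
Posterior concentration: (24.90, 17.90, 4.90, 72.90), total = 120.60.
α_{B} = 1.90 + 16 = 17.90.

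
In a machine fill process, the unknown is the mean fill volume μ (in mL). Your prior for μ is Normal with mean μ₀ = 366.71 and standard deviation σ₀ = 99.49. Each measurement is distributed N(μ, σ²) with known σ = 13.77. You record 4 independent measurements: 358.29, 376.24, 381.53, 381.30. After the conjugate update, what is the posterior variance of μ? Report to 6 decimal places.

47.177291

For Normal data with known variance σ², a Normal(μ₀, σ₀²) prior on μ is conjugate. Posterior precision = 1/σ₀² + n/σ²; posterior mean is the precision-weighted average of μ₀ and x̄.
σ₀² = 99.49² = 9898.2601, σ² = 13.77² = 189.6129; σ² + n·σ₀² = 189.6129 + 4·9898.2601 = 39782.6533.
Posterior precision = 1/σ₀² + n/σ² = 1/9898.2601 + 4/189.6129 = (σ² + n·σ₀²)/(σ₀²σ²) = 39782.6533/(9898.2601·189.6129); posterior variance σₙ² = σ₀²σ²/(σ² + n·σ₀²) = 9898.2601·189.6129/39782.6533 = 47.177291.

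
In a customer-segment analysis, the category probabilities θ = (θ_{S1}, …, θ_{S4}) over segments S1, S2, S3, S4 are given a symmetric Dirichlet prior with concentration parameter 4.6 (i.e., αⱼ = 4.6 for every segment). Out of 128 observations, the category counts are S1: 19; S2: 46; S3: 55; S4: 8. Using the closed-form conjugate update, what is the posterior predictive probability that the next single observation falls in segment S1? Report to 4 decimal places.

0.1612

The Dirichlet prior is conjugate to the Multinomial likelihood: each posterior αⱼ = prior αⱼ + observed count nⱼ.
Posterior concentration: (23.6, 50.6, 59.6, 12.6), total = 146.4.
P(next = S1 | data) = α_{S1}/Σα = 0.1612.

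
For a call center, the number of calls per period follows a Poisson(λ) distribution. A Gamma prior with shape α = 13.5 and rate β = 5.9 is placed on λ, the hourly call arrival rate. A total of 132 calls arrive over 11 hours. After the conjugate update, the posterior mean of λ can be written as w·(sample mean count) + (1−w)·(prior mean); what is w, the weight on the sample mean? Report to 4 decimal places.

0.6509

With a Gamma(shape α, rate β) prior, the Poisson likelihood is conjugate: the posterior is Gamma(α + ΣXᵢ, β + n).
Posterior mean = (α₀+S)/(β₀+n) = [n/(β₀+n)]·(S/n) + [β₀/(β₀+n)]·(α₀/β₀), so only n and β₀ enter the weight.
Weight on data w = n/(β₀+n) = 11/(5.9+11) = 11/16.9 = 0.6509.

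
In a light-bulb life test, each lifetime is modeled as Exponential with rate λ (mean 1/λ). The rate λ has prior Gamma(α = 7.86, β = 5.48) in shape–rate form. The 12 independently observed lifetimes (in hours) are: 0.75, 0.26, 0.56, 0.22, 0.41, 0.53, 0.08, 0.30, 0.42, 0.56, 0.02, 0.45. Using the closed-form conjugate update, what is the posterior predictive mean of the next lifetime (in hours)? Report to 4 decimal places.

With a Gamma(shape α, rate β) prior on the exponential rate λ, the posterior after n observations with total T = Σxᵢ is Gamma(α+n, β+T).
Sum of observations T = 4.56 hours; n = 12.
Posterior: Gamma(7.86+12, 5.48+4.56) = Gamma(19.86, 10.04).
The predictive distribution for the next observation is Lomax; its mean is β/(α−1) = 10.04/18.86 = 0.5323.

0.5323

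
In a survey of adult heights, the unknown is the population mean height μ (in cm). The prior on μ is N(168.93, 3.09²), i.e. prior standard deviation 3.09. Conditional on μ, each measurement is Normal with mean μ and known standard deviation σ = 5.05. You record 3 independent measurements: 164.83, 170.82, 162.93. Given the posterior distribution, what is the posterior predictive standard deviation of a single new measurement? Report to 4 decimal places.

For Normal data with known variance σ², a Normal(μ₀, σ₀²) prior on μ is conjugate. Posterior precision = 1/σ₀² + n/σ²; posterior mean is the precision-weighted average of μ₀ and x̄.
σ₀² = 3.09² = 9.5481, σ² = 5.05² = 25.5025; σ² + n·σ₀² = 25.5025 + 3·9.5481 = 54.1468.
Posterior precision = 1/σ₀² + n/σ² = 1/9.5481 + 3/25.5025 = (σ² + n·σ₀²)/(σ₀²σ²) = 54.1468/(9.5481·25.5025); posterior variance σₙ² = σ₀²σ²/(σ² + n·σ₀²) = 9.5481·25.5025/54.1468 = 4.497042.
Predictive variance for one new observation = σₙ² + σ² = 9.5481·25.5025/54.1468 + 25.5025 = σ²·(σ₀² + 54.1468)/54.1468 = 25.5025·63.6949/54.1468 = 29.999542; SD = √(25.5025·63.6949/54.1468) = 5.4772.

5.4772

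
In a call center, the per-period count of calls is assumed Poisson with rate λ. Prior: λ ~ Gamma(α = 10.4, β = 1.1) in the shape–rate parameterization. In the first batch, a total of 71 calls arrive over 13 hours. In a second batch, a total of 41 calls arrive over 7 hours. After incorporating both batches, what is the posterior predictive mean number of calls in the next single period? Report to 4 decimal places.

With a Gamma(shape α, rate β) prior, the Poisson likelihood is conjugate: the posterior is Gamma(α + ΣXᵢ, β + n).
After batch 1: Gamma(α+S, β+n) = Gamma(10.4+71, 1.1+13) = Gamma(81.4, 14.1).
After batch 2: Gamma(α+S, β+n) = Gamma(81.4+41, 14.1+7) = Gamma(122.4, 21.1).
The predictive distribution for one future period is NegBinom with mean α/β = 5.8009.

5.8009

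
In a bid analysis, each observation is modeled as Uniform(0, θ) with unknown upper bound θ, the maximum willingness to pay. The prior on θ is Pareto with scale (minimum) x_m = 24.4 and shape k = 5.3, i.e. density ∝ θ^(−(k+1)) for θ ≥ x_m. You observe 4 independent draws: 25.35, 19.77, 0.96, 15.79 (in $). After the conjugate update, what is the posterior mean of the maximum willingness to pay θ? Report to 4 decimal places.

A Pareto(scale x_m, shape k) prior on the upper bound θ of Uniform(0, θ) is conjugate: posterior is Pareto(max(x_m, max xᵢ), k + n).
Sample maximum = 25.35; prior scale x_m = 24.4 → posterior scale = max = 25.35.
Posterior shape = 5.3 + 4 = 9.3.
E[θ|data] = k·x_m/(k−1) = 9.3·25.35/8.3 = 28.4042.

28.4042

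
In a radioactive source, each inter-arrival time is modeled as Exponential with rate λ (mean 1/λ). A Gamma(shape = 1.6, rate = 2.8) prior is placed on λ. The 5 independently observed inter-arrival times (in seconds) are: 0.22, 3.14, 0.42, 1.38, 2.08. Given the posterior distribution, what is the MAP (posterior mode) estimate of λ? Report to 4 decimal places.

0.5578

With a Gamma(shape α, rate β) prior on the exponential rate λ, the posterior after n observations with total T = Σxᵢ is Gamma(α+n, β+T).
Sum of observations T = 7.24 seconds; n = 5.
Posterior: Gamma(1.6+5, 2.8+7.24) = Gamma(6.6, 10.04).
Mode = (α−1)/β = 0.5578.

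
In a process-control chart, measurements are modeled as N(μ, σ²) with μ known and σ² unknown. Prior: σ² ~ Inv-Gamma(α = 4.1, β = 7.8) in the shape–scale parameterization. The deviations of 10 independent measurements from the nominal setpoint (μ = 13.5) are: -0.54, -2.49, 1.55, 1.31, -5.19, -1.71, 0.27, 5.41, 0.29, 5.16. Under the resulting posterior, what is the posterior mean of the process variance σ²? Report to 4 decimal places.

With known mean μ and an Inverse-Gamma(α, β) prior on σ², the Normal likelihood is conjugate: posterior is Inv-Gamma(α + n/2, β + Σ(xᵢ−μ)²/2).
Σ(xᵢ−μ)² = (-0.54)² + (-2.49)² + (1.55)² + (1.31)² + (-5.19)² + (-1.71)² + (0.27)² + (5.41)² + (0.29)² + (5.16)² = 96.5212.
Posterior: Inv-Gamma(4.1 + 10/2, 7.8 + 96.5212/2) = Inv-Gamma(9.10, 56.06060).
E[σ²|data] = β/(α−1) = 56.06060/8.10 = 6.9211.

6.9211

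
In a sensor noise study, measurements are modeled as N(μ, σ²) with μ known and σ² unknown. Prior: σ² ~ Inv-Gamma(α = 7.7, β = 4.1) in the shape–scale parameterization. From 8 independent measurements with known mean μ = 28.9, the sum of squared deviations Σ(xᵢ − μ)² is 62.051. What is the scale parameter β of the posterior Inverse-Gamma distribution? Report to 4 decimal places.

With known mean μ and an Inverse-Gamma(α, β) prior on σ², the Normal likelihood is conjugate: posterior is Inv-Gamma(α + n/2, β + Σ(xᵢ−μ)²/2).
Posterior: Inv-Gamma(7.7 + 8/2, 4.1 + 62.051/2) = Inv-Gamma(11.70, 35.1255).
Posterior β = 35.1255.

35.1255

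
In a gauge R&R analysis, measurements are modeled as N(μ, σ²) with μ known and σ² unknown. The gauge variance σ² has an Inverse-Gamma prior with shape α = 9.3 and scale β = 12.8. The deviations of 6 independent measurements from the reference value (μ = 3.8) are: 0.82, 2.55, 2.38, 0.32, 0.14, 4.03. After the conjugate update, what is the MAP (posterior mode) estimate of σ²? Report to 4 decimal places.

2.0602

With known mean μ and an Inverse-Gamma(α, β) prior on σ², the Normal likelihood is conjugate: posterior is Inv-Gamma(α + n/2, β + Σ(xᵢ−μ)²/2).
Σ(xᵢ−μ)² = (0.82)² + (2.55)² + (2.38)² + (0.32)² + (0.14)² + (4.03)² = 29.2022.
Posterior: Inv-Gamma(9.3 + 6/2, 12.8 + 29.2022/2) = Inv-Gamma(12.30, 27.40110).
Mode = β/(α+1) = 27.40110/13.30 = 2.0602.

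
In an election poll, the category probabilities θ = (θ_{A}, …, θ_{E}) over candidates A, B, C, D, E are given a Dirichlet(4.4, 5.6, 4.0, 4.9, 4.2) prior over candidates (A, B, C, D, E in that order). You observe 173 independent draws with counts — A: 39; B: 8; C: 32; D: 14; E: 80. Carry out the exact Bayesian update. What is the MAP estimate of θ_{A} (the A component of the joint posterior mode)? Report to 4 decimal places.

The Dirichlet prior is conjugate to the Multinomial likelihood: each posterior αⱼ = prior αⱼ + observed count nⱼ.
Posterior concentration: (43.4, 13.6, 36.0, 18.9, 84.2), total = 196.1.
Joint mode component: (α_{A}−1)/(Σα−K) = 42.4/191.1 = 0.2219.

0.2219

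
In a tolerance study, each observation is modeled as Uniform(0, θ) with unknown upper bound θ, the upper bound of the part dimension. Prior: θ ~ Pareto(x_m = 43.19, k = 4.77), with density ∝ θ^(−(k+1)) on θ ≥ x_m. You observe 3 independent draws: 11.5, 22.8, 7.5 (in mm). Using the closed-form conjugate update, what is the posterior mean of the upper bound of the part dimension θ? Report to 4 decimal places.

A Pareto(scale x_m, shape k) prior on the upper bound θ of Uniform(0, θ) is conjugate: posterior is Pareto(max(x_m, max xᵢ), k + n).
Sample maximum = 22.8; prior scale x_m = 43.19 → posterior scale = max = 43.19.
Posterior shape = 4.77 + 3 = 7.77.
E[θ|data] = k·x_m/(k−1) = 7.77·43.19/6.77 = 49.5696.

49.5696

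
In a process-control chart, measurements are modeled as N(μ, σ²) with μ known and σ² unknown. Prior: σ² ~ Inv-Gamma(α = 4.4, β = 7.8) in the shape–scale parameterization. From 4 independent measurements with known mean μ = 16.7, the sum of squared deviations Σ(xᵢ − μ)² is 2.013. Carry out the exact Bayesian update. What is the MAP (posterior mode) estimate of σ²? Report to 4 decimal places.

1.1901

With known mean μ and an Inverse-Gamma(α, β) prior on σ², the Normal likelihood is conjugate: posterior is Inv-Gamma(α + n/2, β + Σ(xᵢ−μ)²/2).
Posterior: Inv-Gamma(4.4 + 4/2, 7.8 + 2.013/2) = Inv-Gamma(6.40, 8.8065).
Mode = β/(α+1) = 8.8065/7.40 = 1.1901.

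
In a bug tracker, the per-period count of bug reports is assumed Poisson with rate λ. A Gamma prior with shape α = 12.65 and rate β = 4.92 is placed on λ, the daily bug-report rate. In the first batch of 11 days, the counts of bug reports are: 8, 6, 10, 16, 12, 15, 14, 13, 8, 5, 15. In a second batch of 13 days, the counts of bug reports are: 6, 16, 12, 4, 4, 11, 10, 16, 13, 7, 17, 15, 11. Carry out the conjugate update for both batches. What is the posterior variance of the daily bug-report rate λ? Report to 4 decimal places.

With a Gamma(shape α, rate β) prior, the Poisson likelihood is conjugate: the posterior is Gamma(α + ΣXᵢ, β + n).
Batch 1: sum of counts S = 122 over n = 11 days.
After batch 1: Gamma(α+S, β+n) = Gamma(12.65+122, 4.92+11) = Gamma(134.65, 15.92).
Batch 2: sum of counts S = 142 over n = 13 days.
After batch 2: Gamma(α+S, β+n) = Gamma(134.65+142, 15.92+13) = Gamma(276.65, 28.92).
Var = α/β² = 276.65/28.92² = 0.3308.

0.3308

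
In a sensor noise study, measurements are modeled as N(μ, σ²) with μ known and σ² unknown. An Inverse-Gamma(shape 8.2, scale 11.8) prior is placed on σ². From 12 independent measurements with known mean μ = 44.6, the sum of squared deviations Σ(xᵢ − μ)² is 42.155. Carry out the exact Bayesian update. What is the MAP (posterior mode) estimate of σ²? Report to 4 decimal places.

2.1630

With known mean μ and an Inverse-Gamma(α, β) prior on σ², the Normal likelihood is conjugate: posterior is Inv-Gamma(α + n/2, β + Σ(xᵢ−μ)²/2).
Posterior: Inv-Gamma(8.2 + 12/2, 11.8 + 42.155/2) = Inv-Gamma(14.20, 32.8775).
Mode = β/(α+1) = 32.8775/15.20 = 2.1630.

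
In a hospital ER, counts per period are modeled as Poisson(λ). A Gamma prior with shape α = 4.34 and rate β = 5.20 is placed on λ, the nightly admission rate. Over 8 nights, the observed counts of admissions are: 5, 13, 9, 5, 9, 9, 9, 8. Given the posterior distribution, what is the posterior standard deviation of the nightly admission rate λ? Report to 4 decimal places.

0.6399

With a Gamma(shape α, rate β) prior, the Poisson likelihood is conjugate: the posterior is Gamma(α + ΣXᵢ, β + n).
Sum of counts S = 67 over n = 8 nights.
Posterior: Gamma(α+S, β+n) = Gamma(4.34+67, 5.20+8) = Gamma(71.34, 13.20).
SD = √α/β = √71.34/13.20 = 0.6399.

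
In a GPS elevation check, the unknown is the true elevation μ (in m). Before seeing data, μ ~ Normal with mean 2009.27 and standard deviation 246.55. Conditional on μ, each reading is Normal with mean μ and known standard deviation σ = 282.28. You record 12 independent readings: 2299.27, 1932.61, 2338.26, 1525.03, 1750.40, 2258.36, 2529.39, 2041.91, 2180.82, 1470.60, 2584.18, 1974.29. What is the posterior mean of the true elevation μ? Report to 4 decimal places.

For Normal data with known variance σ², a Normal(μ₀, σ₀²) prior on μ is conjugate. Posterior precision = 1/σ₀² + n/σ²; posterior mean is the precision-weighted average of μ₀ and x̄.
Σxᵢ = 2299.27 + 1932.61 + 2338.26 + 1525.03 + 1750.40 + 2258.36 + 2529.39 + 2041.91 + 2180.82 + 1470.60 + 2584.18 + 1974.29 = 24885.12, so n·x̄ = 24885.12.
σ₀² = 246.55² = 60786.9025, σ² = 282.28² = 79681.9984; σ² + n·σ₀² = 79681.9984 + 12·60786.9025 = 809124.8284.
Posterior mean = (μ₀/σ₀² + n·x̄/σ²)/(1/σ₀² + n/σ²) = (σ²·μ₀ + σ₀²·n·x̄)/(σ² + n·σ₀²) = (79681.9984·2009.27 + 60786.9025·24885.12)/809124.8284 = 1672792012.065968/809124.8284 = 2067.4091.

2067.4091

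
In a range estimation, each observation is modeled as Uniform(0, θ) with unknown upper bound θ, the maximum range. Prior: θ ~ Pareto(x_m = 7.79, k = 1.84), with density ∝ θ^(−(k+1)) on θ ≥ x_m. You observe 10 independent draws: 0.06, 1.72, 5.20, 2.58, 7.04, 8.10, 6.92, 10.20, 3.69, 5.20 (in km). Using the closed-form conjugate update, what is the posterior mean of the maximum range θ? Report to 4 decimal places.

A Pareto(scale x_m, shape k) prior on the upper bound θ of Uniform(0, θ) is conjugate: posterior is Pareto(max(x_m, max xᵢ), k + n).
Sample maximum = 10.20; prior scale x_m = 7.79 → posterior scale = max = 10.20.
Posterior shape = 1.84 + 10 = 11.84.
E[θ|data] = k·x_m/(k−1) = 11.84·10.20/10.84 = 11.1410.

11.1410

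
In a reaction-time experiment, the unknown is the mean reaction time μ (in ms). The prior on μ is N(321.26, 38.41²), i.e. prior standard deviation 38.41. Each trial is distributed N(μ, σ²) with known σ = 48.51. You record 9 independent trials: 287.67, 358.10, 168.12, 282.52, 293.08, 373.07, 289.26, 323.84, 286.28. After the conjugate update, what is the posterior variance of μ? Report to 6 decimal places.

222.105644

For Normal data with known variance σ², a Normal(μ₀, σ₀²) prior on μ is conjugate. Posterior precision = 1/σ₀² + n/σ²; posterior mean is the precision-weighted average of μ₀ and x̄.
σ₀² = 38.41² = 1475.3281, σ² = 48.51² = 2353.2201; σ² + n·σ₀² = 2353.2201 + 9·1475.3281 = 15631.173.
Posterior precision = 1/σ₀² + n/σ² = 1/1475.3281 + 9/2353.2201 = (σ² + n·σ₀²)/(σ₀²σ²) = 15631.173/(1475.3281·2353.2201); posterior variance σₙ² = σ₀²σ²/(σ² + n·σ₀²) = 1475.3281·2353.2201/15631.173 = 222.105644.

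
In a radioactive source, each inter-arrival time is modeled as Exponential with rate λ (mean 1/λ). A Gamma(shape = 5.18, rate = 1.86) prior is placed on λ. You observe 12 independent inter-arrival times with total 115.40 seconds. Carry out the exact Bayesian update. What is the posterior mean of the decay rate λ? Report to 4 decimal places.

0.1465

With a Gamma(shape α, rate β) prior on the exponential rate λ, the posterior after n observations with total T = Σxᵢ is Gamma(α+n, β+T).
Posterior: Gamma(5.18+12, 1.86+115.40) = Gamma(17.18, 117.26).
Posterior mean of λ = α/β = 17.18/117.26 = 0.1465.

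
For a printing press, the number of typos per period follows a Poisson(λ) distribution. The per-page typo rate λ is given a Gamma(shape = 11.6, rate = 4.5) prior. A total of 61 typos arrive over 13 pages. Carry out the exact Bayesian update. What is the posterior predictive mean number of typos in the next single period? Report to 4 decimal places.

4.1486

With a Gamma(shape α, rate β) prior, the Poisson likelihood is conjugate: the posterior is Gamma(α + ΣXᵢ, β + n).
Posterior: Gamma(α+S, β+n) = Gamma(11.6+61, 4.5+13) = Gamma(72.6, 17.5).
The predictive distribution for one future period is NegBinom with mean α/β = 4.1486.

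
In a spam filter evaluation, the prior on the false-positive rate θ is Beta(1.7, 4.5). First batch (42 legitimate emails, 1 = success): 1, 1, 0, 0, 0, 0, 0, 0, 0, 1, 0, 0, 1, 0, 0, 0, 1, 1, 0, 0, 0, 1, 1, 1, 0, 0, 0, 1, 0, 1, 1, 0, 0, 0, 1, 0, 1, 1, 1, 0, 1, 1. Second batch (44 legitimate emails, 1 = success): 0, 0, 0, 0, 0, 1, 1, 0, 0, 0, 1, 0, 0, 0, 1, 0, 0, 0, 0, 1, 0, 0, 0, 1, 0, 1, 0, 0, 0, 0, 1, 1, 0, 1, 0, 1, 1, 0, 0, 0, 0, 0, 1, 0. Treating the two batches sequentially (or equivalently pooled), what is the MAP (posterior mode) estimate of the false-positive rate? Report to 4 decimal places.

The Beta prior is conjugate to a Binomial/Bernoulli likelihood; the update adds successes to α and failures to β.
After batch 1: Beta(1.7+18, 4.5+24) = Beta(19.7, 28.5).
After batch 2: Beta(19.7+13, 28.5+31) = Beta(32.7, 59.5).
Mode of Beta(a,b) for a,b>1 is (a−1)/(a+b−2) = 31.7/90.2 = 0.3514.

0.3514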